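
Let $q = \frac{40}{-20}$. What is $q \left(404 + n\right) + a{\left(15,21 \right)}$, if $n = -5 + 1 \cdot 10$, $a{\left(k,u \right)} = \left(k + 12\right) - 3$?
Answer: $-794$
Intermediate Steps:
$a{\left(k,u \right)} = 9 + k$ ($a{\left(k,u \right)} = \left(12 + k\right) - 3 = 9 + k$)
$n = 5$ ($n = -5 + 10 = 5$)
$q = -2$ ($q = 40 \left(- \frac{1}{20}\right) = -2$)
$q \left(404 + n\right) + a{\left(15,21 \right)} = - 2 \left(404 + 5\right) + \left(9 + 15\right) = \left(-2\right) 409 + 24 = -818 + 24 = -794$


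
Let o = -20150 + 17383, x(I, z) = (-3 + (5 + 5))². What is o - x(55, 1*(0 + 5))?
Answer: -2816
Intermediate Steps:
x(I, z) = 49 (x(I, z) = (-3 + 10)² = 7² = 49)
o = -2767
o - x(55, 1*(0 + 5)) = -2767 - 1*49 = -2767 - 49 = -2816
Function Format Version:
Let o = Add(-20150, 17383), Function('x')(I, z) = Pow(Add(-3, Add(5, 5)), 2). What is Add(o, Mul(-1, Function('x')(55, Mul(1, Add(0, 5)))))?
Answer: -2816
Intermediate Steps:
Function('x')(I, z) = 49 (Function('x')(I, z) = Pow(Add(-3, 10), 2) = Pow(7, 2) = 49)
o = -2767
Add(o, Mul(-1, Function('x')(55, Mul(1, Add(0, 5))))) = Add(-2767, Mul(-1, 49)) = Add(-2767, -49) = -2816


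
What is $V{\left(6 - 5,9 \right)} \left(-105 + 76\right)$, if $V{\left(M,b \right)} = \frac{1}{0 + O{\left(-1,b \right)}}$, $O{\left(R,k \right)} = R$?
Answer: $29$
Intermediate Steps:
$V{\left(M,b \right)} = -1$ ($V{\left(M,b \right)} = \frac{1}{0 - 1} = \frac{1}{-1} = -1$)
$V{\left(6 - 5,9 \right)} \left(-105 + 76\right) = - (-105 + 76) = \left(-1\right) \left(-29\right) = 29$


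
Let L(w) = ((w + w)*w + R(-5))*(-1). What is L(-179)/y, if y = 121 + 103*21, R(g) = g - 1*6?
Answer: -64071/2284 ≈ -28.052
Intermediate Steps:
R(g) = -6 + g (R(g) = g - 6 = -6 + g)
y = 2284 (y = 121 + 2163 = 2284)
L(w) = 11 - 2*w² (L(w) = ((w + w)*w + (-6 - 5))*(-1) = ((2*w)*w - 11)*(-1) = (2*w² - 11)*(-1) = (-11 + 2*w²)*(-1) = 11 - 2*w²)
L(-179)/y = (11 - 2*(-179)²)/2284 = (11 - 2*32041)*(1/2284) = (11 - 64082)*(1/2284) = -64071*1/2284 = -64071/2284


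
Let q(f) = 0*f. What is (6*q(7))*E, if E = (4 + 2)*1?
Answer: 0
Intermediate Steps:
q(f) = 0
E = 6 (E = 6*1 = 6)
(6*q(7))*E = (6*0)*6 = 0*6 = 0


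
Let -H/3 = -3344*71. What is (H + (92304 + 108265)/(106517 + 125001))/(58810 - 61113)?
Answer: -164903989465/533185954 ≈ -309.28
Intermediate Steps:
H = 712272 (H = -(-10032)*71 = -3*(-237424) = 712272)
(H + (92304 + 108265)/(106517 + 125001))/(58810 - 61113) = (712272 + (92304 + 108265)/(106517 + 125001))/(58810 - 61113) = (712272 + 200569/231518)/(-2303) = (712272 + 200569*(1/231518))*(-1/2303) = (712272 + 200569/231518)*(-1/2303) = (164903989465/231518)*(-1/2303) = -164903989465/533185954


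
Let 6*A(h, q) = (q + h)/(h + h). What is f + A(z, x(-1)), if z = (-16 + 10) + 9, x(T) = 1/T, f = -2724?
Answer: -49031/18 ≈ -2723.9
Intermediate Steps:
z = 3 (z = -6 + 9 = 3)
A(h, q) = (h + q)/(12*h) (A(h, q) = ((q + h)/(h + h))/6 = ((h + q)/((2*h)))/6 = ((h + q)*(1/(2*h)))/6 = ((h + q)/(2*h))/6 = (h + q)/(12*h))
f + A(z, x(-1)) = -2724 + (1/12)*(3 + 1/(-1))/3 = -2724 + (1/12)*(1/3)*(3 - 1) = -2724 + (1/12)*(1/3)*2 = -2724 + 1/18 = -49031/18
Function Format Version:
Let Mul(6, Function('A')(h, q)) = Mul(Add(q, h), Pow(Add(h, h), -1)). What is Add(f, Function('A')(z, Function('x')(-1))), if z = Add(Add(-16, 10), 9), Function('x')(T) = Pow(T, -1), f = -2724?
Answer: Rational(-49031, 18) ≈ -2723.9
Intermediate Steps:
z = 3 (z = Add(-6, 9) = 3)
Function('A')(h, q) = Mul(Rational(1, 12), Pow(h, -1), Add(h, q)) (Function('A')(h, q) = Mul(Rational(1, 6), Mul(Add(q, h), Pow(Add(h, h), -1))) = Mul(Rational(1, 6), Mul(Add(h, q), Pow(Mul(2, h), -1))) = Mul(Rational(1, 6), Mul(Add(h, q), Mul(Rational(1, 2), Pow(h, -1)))) = Mul(Rational(1, 6), Mul(Rational(1, 2), Pow(h, -1), Add(h, q))) = Mul(Rational(1, 12), Pow(h, -1), Add(h, q)))
Add(f, Function('A')(z, Function('x')(-1))) = Add(-2724, Mul(Rational(1, 12), Pow(3, -1), Add(3, Pow(-1, -1)))) = Add(-2724, Mul(Rational(1, 12), Rational(1, 3), Add(3, -1))) = Add(-2724, Mul(Rational(1, 12), Rational(1, 3), 2)) = Add(-2724, Rational(1, 18)) = Rational(-49031, 18)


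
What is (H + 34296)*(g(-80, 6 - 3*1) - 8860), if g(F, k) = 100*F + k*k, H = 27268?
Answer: -1037414964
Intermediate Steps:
g(F, k) = k² + 100*F (g(F, k) = 100*F + k² = k² + 100*F)
(H + 34296)*(g(-80, 6 - 3*1) - 8860) = (27268 + 34296)*(((6 - 3*1)² + 100*(-80)) - 8860) = 61564*(((6 - 3)² - 8000) - 8860) = 61564*((3² - 8000) - 8860) = 61564*((9 - 8000) - 8860) = 61564*(-7991 - 8860) = 61564*(-16851) = -1037414964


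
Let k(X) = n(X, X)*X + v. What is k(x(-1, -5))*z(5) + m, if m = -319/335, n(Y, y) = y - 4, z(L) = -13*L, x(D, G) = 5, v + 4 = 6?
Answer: -152744/335 ≈ -455.95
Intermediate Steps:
v = 2 (v = -4 + 6 = 2)
n(Y, y) = -4 + y
m = -319/335 (m = -319*1/335 = -319/335 ≈ -0.95224)
k(X) = 2 + X*(-4 + X) (k(X) = (-4 + X)*X + 2 = X*(-4 + X) + 2 = 2 + X*(-4 + X))
k(x(-1, -5))*z(5) + m = (2 + 5*(-4 + 5))*(-13*5) - 319/335 = (2 + 5*1)*(-65) - 319/335 = (2 + 5)*(-65) - 319/335 = 7*(-65) - 319/335 = -455 - 319/335 = -152744/335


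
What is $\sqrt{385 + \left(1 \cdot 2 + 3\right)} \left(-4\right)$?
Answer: $- 4 \sqrt{390} \approx -78.994$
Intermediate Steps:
$\sqrt{385 + \left(1 \cdot 2 + 3\right)} \left(-4\right) = \sqrt{385 + \left(2 + 3\right)} \left(-4\right) = \sqrt{385 + 5} \left(-4\right) = \sqrt{390} \left(-4\right) = - 4 \sqrt{390}$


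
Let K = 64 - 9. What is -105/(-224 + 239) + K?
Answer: 48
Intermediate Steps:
K = 55
-105/(-224 + 239) + K = -105/(-224 + 239) + 55 = -105/15 + 55 = (1/15)*(-105) + 55 = -7 + 55 = 48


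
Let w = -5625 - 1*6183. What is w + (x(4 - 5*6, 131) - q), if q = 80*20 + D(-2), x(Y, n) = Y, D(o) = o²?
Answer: -13438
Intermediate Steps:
q = 1604 (q = 80*20 + (-2)² = 1600 + 4 = 1604)
w = -11808 (w = -5625 - 6183 = -11808)
w + (x(4 - 5*6, 131) - q) = -11808 + ((4 - 5*6) - 1*1604) = -11808 + ((4 - 30) - 1604) = -11808 + (-26 - 1604) = -11808 - 1630 = -13438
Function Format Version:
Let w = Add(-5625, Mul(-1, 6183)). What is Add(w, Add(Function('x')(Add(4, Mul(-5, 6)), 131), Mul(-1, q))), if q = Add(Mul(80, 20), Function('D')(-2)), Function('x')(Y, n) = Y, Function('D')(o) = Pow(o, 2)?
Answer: -13438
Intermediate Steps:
q = 1604 (q = Add(Mul(80, 20), Pow(-2, 2)) = Add(1600, 4) = 1604)
w = -11808 (w = Add(-5625, -6183) = -11808)
Add(w, Add(Function('x')(Add(4, Mul(-5, 6)), 131), Mul(-1, q))) = Add(-11808, Add(Add(4, Mul(-5, 6)), Mul(-1, 1604))) = Add(-11808, Add(Add(4, -30), -1604)) = Add(-11808, Add(-26, -1604)) = Add(-11808, -1630) = -13438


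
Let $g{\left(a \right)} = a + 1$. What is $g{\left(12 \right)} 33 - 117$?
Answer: $312$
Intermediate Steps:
$g{\left(a \right)} = 1 + a$
$g{\left(12 \right)} 33 - 117 = \left(1 + 12\right) 33 - 117 = 13 \cdot 33 - 117 = 429 - 117 = 312$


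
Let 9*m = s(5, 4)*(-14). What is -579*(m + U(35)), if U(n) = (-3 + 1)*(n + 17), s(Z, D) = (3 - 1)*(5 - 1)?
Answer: 202264/3 ≈ 67421.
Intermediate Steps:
s(Z, D) = 8 (s(Z, D) = 2*4 = 8)
U(n) = -34 - 2*n (U(n) = -2*(17 + n) = -34 - 2*n)
m = -112/9 (m = (8*(-14))/9 = (⅑)*(-112) = -112/9 ≈ -12.444)
-579*(m + U(35)) = -579*(-112/9 + (-34 - 2*35)) = -579*(-112/9 + (-34 - 70)) = -579*(-112/9 - 104) = -579*(-1048/9) = 202264/3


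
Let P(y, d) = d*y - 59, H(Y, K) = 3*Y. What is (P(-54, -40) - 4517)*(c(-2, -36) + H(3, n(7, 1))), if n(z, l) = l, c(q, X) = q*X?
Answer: -195696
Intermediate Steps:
c(q, X) = X*q
P(y, d) = -59 + d*y
(P(-54, -40) - 4517)*(c(-2, -36) + H(3, n(7, 1))) = ((-59 - 40*(-54)) - 4517)*(-36*(-2) + 3*3) = ((-59 + 2160) - 4517)*(72 + 9) = (2101 - 4517)*81 = -2416*81 = -195696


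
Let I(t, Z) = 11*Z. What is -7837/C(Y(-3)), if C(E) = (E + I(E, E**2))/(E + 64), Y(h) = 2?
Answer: -258621/23 ≈ -11244.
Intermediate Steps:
C(E) = (E + 11*E**2)/(64 + E) (C(E) = (E + 11*E**2)/(E + 64) = (E + 11*E**2)/(64 + E))
-7837/C(Y(-3)) = -7837*(64 + 2)/(2*(1 + 11*2)) = -7837*33/(1 + 22) = -7837/(2*(1/66)*23) = -7837/23/33 = -7837*33/23 = -258621/23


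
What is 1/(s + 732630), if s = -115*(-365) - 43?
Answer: 1/774562 ≈ 1.2911e-6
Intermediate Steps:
s = 41932 (s = 41975 - 43 = 41932)
1/(s + 732630) = 1/(41932 + 732630) = 1/774562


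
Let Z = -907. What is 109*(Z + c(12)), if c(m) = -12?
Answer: -100171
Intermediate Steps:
109*(Z + c(12)) = 109*(-907 - 12) = 109*(-919) = -100171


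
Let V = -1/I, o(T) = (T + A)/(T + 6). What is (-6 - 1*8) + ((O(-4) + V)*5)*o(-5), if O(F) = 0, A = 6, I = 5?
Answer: -15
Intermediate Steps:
o(T) = 1 (o(T) = (T + 6)/(T + 6) = (6 + T)/(6 + T) = 1)
V = -⅕ (V = -1/5 = -1*⅕ = -⅕ ≈ -0.20000)
(-6 - 1*8) + ((O(-4) + V)*5)*o(-5) = (-6 - 1*8) + ((0 - ⅕)*5)*1 = (-6 - 8) - ⅕*5*1 = -14 - 1*1 = -14 - 1 = -15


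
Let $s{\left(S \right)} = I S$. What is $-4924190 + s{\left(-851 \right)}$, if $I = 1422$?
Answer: $-6134312$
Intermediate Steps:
$s{\left(S \right)} = 1422 S$
$-4924190 + s{\left(-851 \right)} = -4924190 + 1422 \left(-851\right) = -4924190 - 1210122 = -6134312$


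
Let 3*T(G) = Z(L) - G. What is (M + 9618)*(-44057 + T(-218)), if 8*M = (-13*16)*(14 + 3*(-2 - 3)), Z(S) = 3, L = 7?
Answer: -1272525800/3 ≈ -4.2418e+8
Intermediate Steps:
M = 26 (M = ((-13*16)*(14 + 3*(-2 - 3)))/8 = (-208*(14 + 3*(-5)))/8 = (-208*(14 - 15))/8 = (-208*(-1))/8 = (⅛)*208 = 26)
T(G) = 1 - G/3 (T(G) = (3 - G)/3 = 1 - G/3)
(M + 9618)*(-44057 + T(-218)) = (26 + 9618)*(-44057 + (1 - ⅓*(-218))) = 9644*(-44057 + (1 + 218/3)) = 9644*(-44057 + 221/3) = 9644*(-131950/3) = -1272525800/3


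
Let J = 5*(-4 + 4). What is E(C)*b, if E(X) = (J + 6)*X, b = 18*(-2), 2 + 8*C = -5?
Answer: 189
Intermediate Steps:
J = 0 (J = 5*0 = 0)
C = -7/8 (C = -¼ + (⅛)*(-5) = -¼ - 5/8 = -7/8 ≈ -0.87500)
b = -36
E(X) = 6*X (E(X) = (0 + 6)*X = 6*X)
E(C)*b = (6*(-7/8))*(-36) = -21/4*(-36) = 189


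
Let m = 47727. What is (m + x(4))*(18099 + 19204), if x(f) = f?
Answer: 1780509493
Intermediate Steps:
(m + x(4))*(18099 + 19204) = (47727 + 4)*(18099 + 19204) = 47731*37303 = 1780509493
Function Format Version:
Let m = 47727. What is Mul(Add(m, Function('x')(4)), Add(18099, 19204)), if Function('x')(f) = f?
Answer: 1780509493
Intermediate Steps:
Mul(Add(m, Function('x')(4)), Add(18099, 19204)) = Mul(Add(47727, 4), Add(18099, 19204)) = Mul(47731, 37303) = 1780509493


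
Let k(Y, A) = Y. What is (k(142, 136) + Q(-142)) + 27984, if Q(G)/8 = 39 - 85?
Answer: 27758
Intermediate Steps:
Q(G) = -368 (Q(G) = 8*(39 - 85) = 8*(-46) = -368)
(k(142, 136) + Q(-142)) + 27984 = (142 - 368) + 27984 = -226 + 27984 = 27758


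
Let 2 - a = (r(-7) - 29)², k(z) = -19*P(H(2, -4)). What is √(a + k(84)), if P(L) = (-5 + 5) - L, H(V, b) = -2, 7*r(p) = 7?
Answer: 2*I*√205 ≈ 28.636*I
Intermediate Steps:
r(p) = 1 (r(p) = (⅐)*7 = 1)
P(L) = -L (P(L) = 0 - L = -L)
k(z) = -38 (k(z) = -(-19)*(-2) = -19*2 = -38)
a = -782 (a = 2 - (1 - 29)² = 2 - 1*(-28)² = 2 - 1*784 = 2 - 784 = -782)
√(a + k(84)) = √(-782 - 38) = √(-820) = 2*I*√205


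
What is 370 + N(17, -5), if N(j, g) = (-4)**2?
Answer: 386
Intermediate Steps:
N(j, g) = 16
370 + N(17, -5) = 370 + 16 = 386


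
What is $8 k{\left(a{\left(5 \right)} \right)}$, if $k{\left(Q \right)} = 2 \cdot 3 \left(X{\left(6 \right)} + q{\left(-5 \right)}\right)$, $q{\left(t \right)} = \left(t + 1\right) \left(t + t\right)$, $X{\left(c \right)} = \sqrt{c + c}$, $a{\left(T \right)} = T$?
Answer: $1920 + 96 \sqrt{3} \approx 2086.3$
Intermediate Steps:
$X{\left(c \right)} = \sqrt{2} \sqrt{c}$ ($X{\left(c \right)} = \sqrt{2 c} = \sqrt{2} \sqrt{c}$)
$q{\left(t \right)} = 2 t \left(1 + t\right)$ ($q{\left(t \right)} = \left(1 + t\right) 2 t = 2 t \left(1 + t\right)$)
$k{\left(Q \right)} = 240 + 12 \sqrt{3}$ ($k{\left(Q \right)} = 2 \cdot 3 \left(\sqrt{2} \sqrt{6} + 2 \left(-5\right) \left(1 - 5\right)\right) = 6 \left(2 \sqrt{3} + 2 \left(-5\right) \left(-4\right)\right) = 6 \left(2 \sqrt{3} + 40\right) = 6 \left(40 + 2 \sqrt{3}\right) = 240 + 12 \sqrt{3}$)
$8 k{\left(a{\left(5 \right)} \right)} = 8 \left(240 + 12 \sqrt{3}\right) = 1920 + 96 \sqrt{3}$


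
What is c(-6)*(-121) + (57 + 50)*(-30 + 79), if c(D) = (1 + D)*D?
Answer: 1613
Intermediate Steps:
c(D) = D*(1 + D)
c(-6)*(-121) + (57 + 50)*(-30 + 79) = -6*(1 - 6)*(-121) + (57 + 50)*(-30 + 79) = -6*(-5)*(-121) + 107*49 = 30*(-121) + 5243 = -3630 + 5243 = 1613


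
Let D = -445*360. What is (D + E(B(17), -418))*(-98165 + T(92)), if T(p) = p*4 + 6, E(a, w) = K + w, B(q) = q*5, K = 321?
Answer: 15675603927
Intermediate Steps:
B(q) = 5*q
D = -160200
E(a, w) = 321 + w
T(p) = 6 + 4*p (T(p) = 4*p + 6 = 6 + 4*p)
(D + E(B(17), -418))*(-98165 + T(92)) = (-160200 + (321 - 418))*(-98165 + (6 + 4*92)) = (-160200 - 97)*(-98165 + (6 + 368)) = -160297*(-98165 + 374) = -160297*(-97791) = 15675603927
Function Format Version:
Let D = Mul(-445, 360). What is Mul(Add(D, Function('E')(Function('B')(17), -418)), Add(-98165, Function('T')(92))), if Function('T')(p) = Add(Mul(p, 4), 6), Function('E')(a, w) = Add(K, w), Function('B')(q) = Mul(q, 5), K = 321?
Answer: 15675603927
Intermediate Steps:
Function('B')(q) = Mul(5, q)
D = -160200
Function('E')(a, w) = Add(321, w)
Function('T')(p) = Add(6, Mul(4, p)) (Function('T')(p) = Add(Mul(4, p), 6) = Add(6, Mul(4, p)))
Mul(Add(D, Function('E')(Function('B')(17), -418)), Add(-98165, Function('T')(92))) = Mul(Add(-160200, Add(321, -418)), Add(-98165, Add(6, Mul(4, 92)))) = Mul(Add(-160200, -97), Add(-98165, Add(6, 368))) = Mul(-160297, Add(-98165, 374)) = Mul(-160297, -97791) = 15675603927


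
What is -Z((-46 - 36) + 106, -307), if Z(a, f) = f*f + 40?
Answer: -94289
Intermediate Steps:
Z(a, f) = 40 + f**2 (Z(a, f) = f**2 + 40 = 40 + f**2)
-Z((-46 - 36) + 106, -307) = -(40 + (-307)**2) = -(40 + 94249) = -1*94289 = -94289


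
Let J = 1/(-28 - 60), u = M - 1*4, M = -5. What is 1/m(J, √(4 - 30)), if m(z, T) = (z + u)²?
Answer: 7744/628849 ≈ 0.012315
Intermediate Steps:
u = -9 (u = -5 - 1*4 = -5 - 4 = -9)
J = -1/88 (J = 1/(-88) = -1/88 ≈ -0.011364)
m(z, T) = (-9 + z)² (m(z, T) = (z - 9)² = (-9 + z)²)
1/m(J, √(4 - 30)) = 1/((-9 - 1/88)²) = 1/((-793/88)²) = 1/(628849/7744) = 7744/628849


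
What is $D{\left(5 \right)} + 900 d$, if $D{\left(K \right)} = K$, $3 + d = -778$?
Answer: $-702895$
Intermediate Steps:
$d = -781$ ($d = -3 - 778 = -781$)
$D{\left(5 \right)} + 900 d = 5 + 900 \left(-781\right) = 5 - 702900 = -702895$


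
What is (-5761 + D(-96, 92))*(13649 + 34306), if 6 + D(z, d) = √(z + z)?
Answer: -276556485 + 383640*I*√3 ≈ -2.7656e+8 + 6.6448e+5*I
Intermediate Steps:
D(z, d) = -6 + √2*√z (D(z, d) = -6 + √(z + z) = -6 + √(2*z) = -6 + √2*√z)
(-5761 + D(-96, 92))*(13649 + 34306) = (-5761 + (-6 + √2*√(-96)))*(13649 + 34306) = (-5761 + (-6 + √2*(4*I*√6)))*47955 = (-5761 + (-6 + 8*I*√3))*47955 = (-5767 + 8*I*√3)*47955 = -276556485 + 383640*I*√3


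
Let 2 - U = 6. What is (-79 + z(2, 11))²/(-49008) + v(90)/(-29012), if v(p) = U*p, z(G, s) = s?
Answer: -1820447/22215939 ≈ -0.081943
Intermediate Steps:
U = -4 (U = 2 - 1*6 = 2 - 6 = -4)
v(p) = -4*p
(-79 + z(2, 11))²/(-49008) + v(90)/(-29012) = (-79 + 11)²/(-49008) - 4*90/(-29012) = (-68)²*(-1/49008) - 360*(-1/29012) = 4624*(-1/49008) + 90/7253 = -289/3063 + 90/7253 = -1820447/22215939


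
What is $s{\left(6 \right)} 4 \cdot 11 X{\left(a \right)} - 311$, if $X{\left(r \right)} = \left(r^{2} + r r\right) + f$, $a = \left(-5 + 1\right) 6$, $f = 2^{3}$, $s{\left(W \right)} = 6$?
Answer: $305929$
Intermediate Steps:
$f = 8$
$a = -24$ ($a = \left(-4\right) 6 = -24$)
$X{\left(r \right)} = 8 + 2 r^{2}$ ($X{\left(r \right)} = \left(r^{2} + r r\right) + 8 = \left(r^{2} + r^{2}\right) + 8 = 2 r^{2} + 8 = 8 + 2 r^{2}$)
$s{\left(6 \right)} 4 \cdot 11 X{\left(a \right)} - 311 = 6 \cdot 4 \cdot 11 \left(8 + 2 \left(-24\right)^{2}\right) - 311 = 24 \cdot 11 \left(8 + 2 \cdot 576\right) - 311 = 264 \left(8 + 1152\right) - 311 = 264 \cdot 1160 - 311 = 306240 - 311 = 305929$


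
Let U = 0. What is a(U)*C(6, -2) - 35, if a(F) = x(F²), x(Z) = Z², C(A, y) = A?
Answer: -35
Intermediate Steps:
a(F) = F⁴ (a(F) = (F²)² = F⁴)
a(U)*C(6, -2) - 35 = 0⁴*6 - 35 = 0*6 - 35 = 0 - 35 = -35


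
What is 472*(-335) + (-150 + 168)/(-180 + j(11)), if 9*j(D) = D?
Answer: -254415242/1609 ≈ -1.5812e+5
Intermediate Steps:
j(D) = D/9
472*(-335) + (-150 + 168)/(-180 + j(11)) = 472*(-335) + (-150 + 168)/(-180 + (⅑)*11) = -158120 + 18/(-180 + 11/9) = -158120 + 18/(-1609/9) = -158120 + 18*(-9/1609) = -158120 - 162/1609 = -254415242/1609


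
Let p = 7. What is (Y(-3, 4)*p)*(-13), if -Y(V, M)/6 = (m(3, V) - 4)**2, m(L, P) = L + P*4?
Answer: 92274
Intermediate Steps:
m(L, P) = L + 4*P
Y(V, M) = -6*(-1 + 4*V)**2 (Y(V, M) = -6*((3 + 4*V) - 4)**2 = -6*(-1 + 4*V)**2)
(Y(-3, 4)*p)*(-13) = (-6*(-1 + 4*(-3))**2*7)*(-13) = (-6*(-1 - 12)**2*7)*(-13) = (-6*(-13)**2*7)*(-13) = (-6*169*7)*(-13) = -1014*7*(-13) = -7098*(-13) = 92274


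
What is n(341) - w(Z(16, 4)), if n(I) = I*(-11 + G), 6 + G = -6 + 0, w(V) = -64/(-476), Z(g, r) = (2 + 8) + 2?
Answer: -933333/119 ≈ -7843.1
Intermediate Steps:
Z(g, r) = 12 (Z(g, r) = 10 + 2 = 12)
w(V) = 16/119 (w(V) = -64*(-1/476) = 16/119)
G = -12 (G = -6 + (-6 + 0) = -6 - 6 = -12)
n(I) = -23*I (n(I) = I*(-11 - 12) = I*(-23) = -23*I)
n(341) - w(Z(16, 4)) = -23*341 - 1*16/119 = -7843 - 16/119 = -933333/119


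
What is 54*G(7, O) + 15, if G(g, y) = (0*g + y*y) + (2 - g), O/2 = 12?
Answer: 30849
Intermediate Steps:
O = 24 (O = 2*12 = 24)
G(g, y) = 2 + y**2 - g (G(g, y) = (0 + y**2) + (2 - g) = y**2 + (2 - g) = 2 + y**2 - g)
54*G(7, O) + 15 = 54*(2 + 24**2 - 1*7) + 15 = 54*(2 + 576 - 7) + 15 = 54*571 + 15 = 30834 + 15 = 30849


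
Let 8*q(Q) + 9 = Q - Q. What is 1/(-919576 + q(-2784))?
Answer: -8/7356617 ≈ -1.0875e-6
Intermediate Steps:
q(Q) = -9/8 (q(Q) = -9/8 + (Q - Q)/8 = -9/8 + (⅛)*0 = -9/8 + 0 = -9/8)
1/(-919576 + q(-2784)) = 1/(-919576 - 9/8) = 1/(-7356617/8) = -8/7356617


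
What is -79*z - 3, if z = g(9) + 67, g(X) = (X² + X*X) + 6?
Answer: -18568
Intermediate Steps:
g(X) = 6 + 2*X² (g(X) = (X² + X²) + 6 = 2*X² + 6 = 6 + 2*X²)
z = 235 (z = (6 + 2*9²) + 67 = (6 + 2*81) + 67 = (6 + 162) + 67 = 168 + 67 = 235)
-79*z - 3 = -79*235 - 3 = -18565 - 3 = -18568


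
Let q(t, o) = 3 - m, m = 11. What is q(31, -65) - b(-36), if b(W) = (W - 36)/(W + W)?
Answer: -9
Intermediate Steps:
q(t, o) = -8 (q(t, o) = 3 - 1*11 = 3 - 11 = -8)
b(W) = (-36 + W)/(2*W) (b(W) = (-36 + W)/((2*W)) = (-36 + W)*(1/(2*W)) = (-36 + W)/(2*W))
q(31, -65) - b(-36) = -8 - (-36 - 36)/(2*(-36)) = -8 - (-1)*(-72)/(2*36) = -8 - 1*1 = -8 - 1 = -9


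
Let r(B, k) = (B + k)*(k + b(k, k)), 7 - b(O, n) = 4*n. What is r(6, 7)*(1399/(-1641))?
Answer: 254618/1641 ≈ 155.16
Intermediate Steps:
b(O, n) = 7 - 4*n
r(B, k) = (7 - 3*k)*(B + k) (r(B, k) = (B + k)*(k + (7 - 4*k)) = (B + k)*(7 - 3*k) = (7 - 3*k)*(B + k))
r(6, 7)*(1399/(-1641)) = (-3*7**2 + 7*6 + 7*7 - 3*6*7)*(1399/(-1641)) = (-3*49 + 42 + 49 - 126)*(1399*(-1/1641)) = (-147 + 42 + 49 - 126)*(-1399/1641) = -182*(-1399/1641) = 254618/1641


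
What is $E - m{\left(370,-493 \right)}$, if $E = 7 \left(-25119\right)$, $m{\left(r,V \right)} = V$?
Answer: $-175340$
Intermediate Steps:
$E = -175833$
$E - m{\left(370,-493 \right)} = -175833 - -493 = -175833 + 493 = -175340$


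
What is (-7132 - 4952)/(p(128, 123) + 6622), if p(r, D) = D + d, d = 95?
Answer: -53/30 ≈ -1.7667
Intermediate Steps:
p(r, D) = 95 + D (p(r, D) = D + 95 = 95 + D)
(-7132 - 4952)/(p(128, 123) + 6622) = (-7132 - 4952)/((95 + 123) + 6622) = -12084/(218 + 6622) = -12084/6840 = -12084*1/6840 = -53/30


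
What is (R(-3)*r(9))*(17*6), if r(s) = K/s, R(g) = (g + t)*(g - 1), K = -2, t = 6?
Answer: 272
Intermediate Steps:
R(g) = (-1 + g)*(6 + g) (R(g) = (g + 6)*(g - 1) = (6 + g)*(-1 + g) = (-1 + g)*(6 + g))
r(s) = -2/s
(R(-3)*r(9))*(17*6) = ((-6 + (-3)² + 5*(-3))*(-2/9))*(17*6) = ((-6 + 9 - 15)*(-2*⅑))*102 = -12*(-2/9)*102 = (8/3)*102 = 272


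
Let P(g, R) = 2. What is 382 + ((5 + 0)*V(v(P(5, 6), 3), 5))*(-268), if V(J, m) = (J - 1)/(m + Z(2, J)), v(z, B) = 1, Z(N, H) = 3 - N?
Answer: 382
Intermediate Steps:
V(J, m) = (-1 + J)/(1 + m) (V(J, m) = (J - 1)/(m + (3 - 1*2)) = (-1 + J)/(m + (3 - 2)) = (-1 + J)/(m + 1) = (-1 + J)/(1 + m))
382 + ((5 + 0)*V(v(P(5, 6), 3), 5))*(-268) = 382 + ((5 + 0)*((-1 + 1)/(1 + 5)))*(-268) = 382 + (5*(0/6))*(-268) = 382 + (5*((1/6)*0))*(-268) = 382 + (5*0)*(-268) = 382 + 0*(-268) = 382 + 0 = 382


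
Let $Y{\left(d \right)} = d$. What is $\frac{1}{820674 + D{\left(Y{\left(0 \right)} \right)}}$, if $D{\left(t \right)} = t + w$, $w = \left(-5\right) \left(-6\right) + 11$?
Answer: $\frac{1}{820715} \approx 1.2185 \cdot 10^{-6}$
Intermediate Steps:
$w = 41$ ($w = 30 + 11 = 41$)
$D{\left(t \right)} = 41 + t$ ($D{\left(t \right)} = t + 41 = 41 + t$)
$\frac{1}{820674 + D{\left(Y{\left(0 \right)} \right)}} = \frac{1}{820674 + \left(41 + 0\right)} = \frac{1}{820674 + 41} = \frac{1}{820715}$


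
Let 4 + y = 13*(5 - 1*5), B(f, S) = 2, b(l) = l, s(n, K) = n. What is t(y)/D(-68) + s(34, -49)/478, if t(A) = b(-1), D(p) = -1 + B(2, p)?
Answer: -222/239 ≈ -0.92887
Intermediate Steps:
y = -4 (y = -4 + 13*(5 - 1*5) = -4 + 13*(5 - 5) = -4 + 13*0 = -4 + 0 = -4)
D(p) = 1 (D(p) = -1 + 2 = 1)
t(A) = -1
t(y)/D(-68) + s(34, -49)/478 = -1/1 + 34/478 = -1*1 + 34*(1/478) = -1 + 17/239 = -222/239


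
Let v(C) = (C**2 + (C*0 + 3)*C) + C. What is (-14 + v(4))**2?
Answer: 324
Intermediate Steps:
v(C) = C**2 + 4*C (v(C) = (C**2 + (0 + 3)*C) + C = (C**2 + 3*C) + C = C**2 + 4*C)
(-14 + v(4))**2 = (-14 + 4*(4 + 4))**2 = (-14 + 4*8)**2 = (-14 + 32)**2 = 18**2 = 324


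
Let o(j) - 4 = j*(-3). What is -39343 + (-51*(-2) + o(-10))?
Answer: -39207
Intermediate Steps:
o(j) = 4 - 3*j (o(j) = 4 + j*(-3) = 4 - 3*j)
-39343 + (-51*(-2) + o(-10)) = -39343 + (-51*(-2) + (4 - 3*(-10))) = -39343 + (102 + (4 + 30)) = -39343 + (102 + 34) = -39343 + 136 = -39207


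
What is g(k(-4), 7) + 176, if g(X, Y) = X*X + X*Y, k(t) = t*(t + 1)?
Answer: 404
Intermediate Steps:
k(t) = t*(1 + t)
g(X, Y) = X² + X*Y
g(k(-4), 7) + 176 = (-4*(1 - 4))*(-4*(1 - 4) + 7) + 176 = (-4*(-3))*(-4*(-3) + 7) + 176 = 12*(12 + 7) + 176 = 12*19 + 176 = 228 + 176 = 404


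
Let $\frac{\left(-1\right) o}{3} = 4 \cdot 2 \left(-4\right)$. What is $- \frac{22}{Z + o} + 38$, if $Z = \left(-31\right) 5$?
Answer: $\frac{2264}{59} \approx 38.373$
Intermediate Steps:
$Z = -155$
$o = 96$ ($o = - 3 \cdot 4 \cdot 2 \left(-4\right) = - 3 \cdot 8 \left(-4\right) = \left(-3\right) \left(-32\right) = 96$)
$- \frac{22}{Z + o} + 38 = - \frac{22}{-155 + 96} + 38 = - \frac{22}{-59} + 38 = \left(-22\right) \left(- \frac{1}{59}\right) + 38 = \frac{22}{59} + 38 = \frac{2264}{59}$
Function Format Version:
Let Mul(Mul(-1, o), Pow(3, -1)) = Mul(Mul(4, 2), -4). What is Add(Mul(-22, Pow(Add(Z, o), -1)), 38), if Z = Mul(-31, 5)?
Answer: Rational(2264, 59) ≈ 38.373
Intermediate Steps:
Z = -155
o = 96 (o = Mul(-3, Mul(Mul(4, 2), -4)) = Mul(-3, Mul(8, -4)) = Mul(-3, -32) = 96)
Add(Mul(-22, Pow(Add(Z, o), -1)), 38) = Add(Mul(-22, Pow(Add(-155, 96), -1)), 38) = Add(Mul(-22, Pow(-59, -1)), 38) = Add(Mul(-22, Rational(-1, 59)), 38) = Add(Rational(22, 59), 38) = Rational(2264, 59)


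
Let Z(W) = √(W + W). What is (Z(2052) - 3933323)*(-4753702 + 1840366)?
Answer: 11459091495528 - 17480016*√114 ≈ 1.1459e+13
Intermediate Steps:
Z(W) = √2*√W (Z(W) = √(2*W) = √2*√W)
(Z(2052) - 3933323)*(-4753702 + 1840366) = (√2*√2052 - 3933323)*(-4753702 + 1840366) = (√2*(6*√57) - 3933323)*(-2913336) = (6*√114 - 3933323)*(-2913336) = (-3933323 + 6*√114)*(-2913336) = 11459091495528 - 17480016*√114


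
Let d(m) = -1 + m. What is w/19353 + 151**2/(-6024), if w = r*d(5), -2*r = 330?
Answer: -148414531/38860824 ≈ -3.8191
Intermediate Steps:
r = -165 (r = -1/2*330 = -165)
w = -660 (w = -165*(-1 + 5) = -165*4 = -660)
w/19353 + 151**2/(-6024) = -660/19353 + 151**2/(-6024) = -660*1/19353 + 22801*(-1/6024) = -220/6451 - 22801/6024 = -148414531/38860824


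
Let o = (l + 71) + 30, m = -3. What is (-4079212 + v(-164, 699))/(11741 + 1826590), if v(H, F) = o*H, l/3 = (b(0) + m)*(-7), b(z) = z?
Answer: -4106108/1838331 ≈ -2.2336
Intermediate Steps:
l = 63 (l = 3*((0 - 3)*(-7)) = 3*(-3*(-7)) = 3*21 = 63)
o = 164 (o = (63 + 71) + 30 = 134 + 30 = 164)
v(H, F) = 164*H
(-4079212 + v(-164, 699))/(11741 + 1826590) = (-4079212 + 164*(-164))/(11741 + 1826590) = (-4079212 - 26896)/1838331 = -4106108*1/1838331 = -4106108/1838331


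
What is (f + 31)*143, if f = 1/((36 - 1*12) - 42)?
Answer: 79651/18 ≈ 4425.1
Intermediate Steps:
f = -1/18 (f = 1/((36 - 12) - 42) = 1/(24 - 42) = 1/(-18) = -1/18 ≈ -0.055556)
(f + 31)*143 = (-1/18 + 31)*143 = (557/18)*143 = 79651/18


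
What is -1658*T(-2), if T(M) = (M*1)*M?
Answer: -6632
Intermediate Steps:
T(M) = M**2 (T(M) = M*M = M**2)
-1658*T(-2) = -1658*(-2)**2 = -1658*4 = -6632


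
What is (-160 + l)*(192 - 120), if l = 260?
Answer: 7200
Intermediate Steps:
(-160 + l)*(192 - 120) = (-160 + 260)*(192 - 120) = 100*72 = 7200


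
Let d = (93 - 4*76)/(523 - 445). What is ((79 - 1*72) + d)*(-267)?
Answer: -29815/26 ≈ -1146.7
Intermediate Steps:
d = -211/78 (d = (93 - 304)/78 = -211*1/78 = -211/78 ≈ -2.7051)
((79 - 1*72) + d)*(-267) = ((79 - 1*72) - 211/78)*(-267) = ((79 - 72) - 211/78)*(-267) = (7 - 211/78)*(-267) = (335/78)*(-267) = -29815/26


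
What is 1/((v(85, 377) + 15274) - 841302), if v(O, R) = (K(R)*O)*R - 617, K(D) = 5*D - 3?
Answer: 1/59482045 ≈ 1.6812e-8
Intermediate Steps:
K(D) = -3 + 5*D
v(O, R) = -617 + O*R*(-3 + 5*R) (v(O, R) = ((-3 + 5*R)*O)*R - 617 = (O*(-3 + 5*R))*R - 617 = O*R*(-3 + 5*R) - 617 = -617 + O*R*(-3 + 5*R))
1/((v(85, 377) + 15274) - 841302) = 1/(((-617 + 85*377*(-3 + 5*377)) + 15274) - 841302) = 1/(((-617 + 85*377*(-3 + 1885)) + 15274) - 841302) = 1/(((-617 + 85*377*1882) + 15274) - 841302) = 1/(((-617 + 60308690) + 15274) - 841302) = 1/((60308073 + 15274) - 841302) = 1/(60323347 - 841302) = 1/59482045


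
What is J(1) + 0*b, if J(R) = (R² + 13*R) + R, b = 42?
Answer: 15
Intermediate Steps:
J(R) = R² + 14*R
J(1) + 0*b = 1*(14 + 1) + 0*42 = 1*15 + 0 = 15 + 0 = 15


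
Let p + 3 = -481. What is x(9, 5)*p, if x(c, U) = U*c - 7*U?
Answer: -4840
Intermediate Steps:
x(c, U) = -7*U + U*c
p = -484 (p = -3 - 481 = -484)
x(9, 5)*p = (5*(-7 + 9))*(-484) = (5*2)*(-484) = 10*(-484) = -4840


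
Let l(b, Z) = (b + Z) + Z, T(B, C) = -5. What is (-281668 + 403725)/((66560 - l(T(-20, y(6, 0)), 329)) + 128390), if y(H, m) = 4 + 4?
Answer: 122057/194297 ≈ 0.62820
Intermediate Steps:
y(H, m) = 8
l(b, Z) = b + 2*Z (l(b, Z) = (Z + b) + Z = b + 2*Z)
(-281668 + 403725)/((66560 - l(T(-20, y(6, 0)), 329)) + 128390) = (-281668 + 403725)/((66560 - (-5 + 2*329)) + 128390) = 122057/((66560 - (-5 + 658)) + 128390) = 122057/((66560 - 1*653) + 128390) = 122057/((66560 - 653) + 128390) = 122057/(65907 + 128390) = 122057/194297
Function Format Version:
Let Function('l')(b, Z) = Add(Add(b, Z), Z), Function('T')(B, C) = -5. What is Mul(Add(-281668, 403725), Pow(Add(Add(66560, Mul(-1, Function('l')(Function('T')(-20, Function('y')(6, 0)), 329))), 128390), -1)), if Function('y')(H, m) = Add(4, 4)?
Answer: Rational(122057, 194297) ≈ 0.62820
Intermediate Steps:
Function('y')(H, m) = 8
Function('l')(b, Z) = Add(b, Mul(2, Z)) (Function('l')(b, Z) = Add(Add(Z, b), Z) = Add(b, Mul(2, Z)))
Mul(Add(-281668, 403725), Pow(Add(Add(66560, Mul(-1, Function('l')(Function('T')(-20, Function('y')(6, 0)), 329))), 128390), -1)) = Mul(Add(-281668, 403725), Pow(Add(Add(66560, Mul(-1, Add(-5, Mul(2, 329)))), 128390), -1)) = Mul(122057, Pow(Add(Add(66560, Mul(-1, Add(-5, 658))), 128390), -1)) = Mul(122057, Pow(Add(Add(66560, Mul(-1, 653)), 128390), -1)) = Mul(122057, Pow(Add(Add(66560, -653), 128390), -1)) = Mul(122057, Pow(Add(65907, 128390), -1)) = Mul(122057, Pow(194297, -1)) = Mul(122057, Rational(1, 194297)) = Rational(122057, 194297)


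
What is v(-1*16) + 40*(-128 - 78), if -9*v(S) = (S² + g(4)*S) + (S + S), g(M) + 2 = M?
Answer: -24784/3 ≈ -8261.3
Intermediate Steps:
g(M) = -2 + M
v(S) = -4*S/9 - S²/9 (v(S) = -((S² + (-2 + 4)*S) + (S + S))/9 = -((S² + 2*S) + 2*S)/9 = -(S² + 4*S)/9 = -4*S/9 - S²/9)
v(-1*16) + 40*(-128 - 78) = -(-1*16)*(4 - 1*16)/9 + 40*(-128 - 78) = -⅑*(-16)*(4 - 16) + 40*(-206) = -⅑*(-16)*(-12) - 8240 = -64/3 - 8240 = -24784/3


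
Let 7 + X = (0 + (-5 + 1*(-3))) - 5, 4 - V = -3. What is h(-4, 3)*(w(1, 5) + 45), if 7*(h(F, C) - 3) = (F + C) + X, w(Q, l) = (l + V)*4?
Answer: 0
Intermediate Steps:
V = 7 (V = 4 - 1*(-3) = 4 + 3 = 7)
w(Q, l) = 28 + 4*l (w(Q, l) = (l + 7)*4 = (7 + l)*4 = 28 + 4*l)
X = -20 (X = -7 + ((0 + (-5 + 1*(-3))) - 5) = -7 + ((0 + (-5 - 3)) - 5) = -7 + ((0 - 8) - 5) = -7 + (-8 - 5) = -7 - 13 = -20)
h(F, C) = 1/7 + C/7 + F/7 (h(F, C) = 3 + ((F + C) - 20)/7 = 3 + ((C + F) - 20)/7 = 3 + (-20 + C + F)/7 = 3 + (-20/7 + C/7 + F/7) = 1/7 + C/7 + F/7)
h(-4, 3)*(w(1, 5) + 45) = (1/7 + (1/7)*3 + (1/7)*(-4))*((28 + 4*5) + 45) = (1/7 + 3/7 - 4/7)*((28 + 20) + 45) = 0*(48 + 45) = 0*93 = 0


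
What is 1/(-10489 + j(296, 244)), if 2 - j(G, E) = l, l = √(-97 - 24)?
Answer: -10487/109977290 + 11*I/109977290 ≈ -9.5356e-5 + 1.0002e-7*I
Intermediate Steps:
l = 11*I (l = √(-121) = 11*I ≈ 11.0*I)
j(G, E) = 2 - 11*I
1/(-10489 + j(296, 244)) = 1/(-10489 + (2 - 11*I)) = 1/(-10487 - 11*I) = (-10487 + 11*I)/109977290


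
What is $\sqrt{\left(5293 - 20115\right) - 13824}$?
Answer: $i \sqrt{28646} \approx 169.25 i$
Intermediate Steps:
$\sqrt{\left(5293 - 20115\right) - 13824} = \sqrt{-14822 - 13824} = \sqrt{-28646} = i \sqrt{28646}$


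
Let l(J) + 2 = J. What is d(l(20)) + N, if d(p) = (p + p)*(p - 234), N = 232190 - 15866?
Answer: 208548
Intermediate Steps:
l(J) = -2 + J
N = 216324
d(p) = 2*p*(-234 + p) (d(p) = (2*p)*(-234 + p) = 2*p*(-234 + p))
d(l(20)) + N = 2*(-2 + 20)*(-234 + (-2 + 20)) + 216324 = 2*18*(-234 + 18) + 216324 = 2*18*(-216) + 216324 = -7776 + 216324 = 208548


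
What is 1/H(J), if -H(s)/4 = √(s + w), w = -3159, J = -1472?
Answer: I*√4631/18524 ≈ 0.0036737*I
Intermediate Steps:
H(s) = -4*√(-3159 + s) (H(s) = -4*√(s - 3159) = -4*√(-3159 + s))
1/H(J) = 1/(-4*√(-3159 - 1472)) = 1/(-4*I*√4631) = I*√4631/18524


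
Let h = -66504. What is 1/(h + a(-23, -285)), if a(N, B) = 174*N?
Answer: -1/70506 ≈ -1.4183e-5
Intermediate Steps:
1/(h + a(-23, -285)) = 1/(-66504 + 174*(-23)) = 1/(-66504 - 4002) = 1/(-70506) = -1/70506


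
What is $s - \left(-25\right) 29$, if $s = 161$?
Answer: $886$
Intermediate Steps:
$s - \left(-25\right) 29 = 161 - \left(-25\right) 29 = 161 - -725 = 161 + 725 = 886$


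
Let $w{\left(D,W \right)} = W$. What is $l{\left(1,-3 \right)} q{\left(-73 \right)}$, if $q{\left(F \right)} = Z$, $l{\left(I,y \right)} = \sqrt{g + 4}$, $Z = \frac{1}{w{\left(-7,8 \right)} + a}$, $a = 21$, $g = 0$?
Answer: $\frac{2}{29} \approx 0.068966$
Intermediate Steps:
$Z = \frac{1}{29}$ ($Z = \frac{1}{8 + 21} = \frac{1}{29} \approx 0.034483$)
$l{\left(I,y \right)} = 2$ ($l{\left(I,y \right)} = \sqrt{0 + 4} = \sqrt{4} = 2$)
$q{\left(F \right)} = \frac{1}{29}$
$l{\left(1,-3 \right)} q{\left(-73 \right)} = 2 \cdot \frac{1}{29} = \frac{2}{29}$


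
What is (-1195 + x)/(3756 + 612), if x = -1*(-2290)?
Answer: 365/1456 ≈ 0.25069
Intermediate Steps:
x = 2290
(-1195 + x)/(3756 + 612) = (-1195 + 2290)/(3756 + 612) = 1095/4368 = 1095*(1/4368) = 365/1456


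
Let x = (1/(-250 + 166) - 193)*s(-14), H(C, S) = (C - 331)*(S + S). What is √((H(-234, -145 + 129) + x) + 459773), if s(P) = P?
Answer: √17299986/6 ≈ 693.22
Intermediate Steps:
H(C, S) = 2*S*(-331 + C) (H(C, S) = (-331 + C)*(2*S) = 2*S*(-331 + C))
x = 16213/6 (x = (1/(-250 + 166) - 193)*(-14) = (1/(-84) - 193)*(-14) = (-1/84 - 193)*(-14) = -16213/84*(-14) = 16213/6 ≈ 2702.2)
√((H(-234, -145 + 129) + x) + 459773) = √((2*(-145 + 129)*(-331 - 234) + 16213/6) + 459773) = √((2*(-16)*(-565) + 16213/6) + 459773) = √((18080 + 16213/6) + 459773) = √(124693/6 + 459773) = √(2883331/6) = √17299986/6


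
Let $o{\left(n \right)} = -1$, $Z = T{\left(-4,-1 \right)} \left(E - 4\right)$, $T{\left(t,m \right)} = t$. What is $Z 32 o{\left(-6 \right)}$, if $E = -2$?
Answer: $-768$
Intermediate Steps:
$Z = 24$ ($Z = - 4 \left(-2 - 4\right) = \left(-4\right) \left(-6\right) = 24$)
$Z 32 o{\left(-6 \right)} = 24 \cdot 32 \left(-1\right) = 768 \left(-1\right) = -768$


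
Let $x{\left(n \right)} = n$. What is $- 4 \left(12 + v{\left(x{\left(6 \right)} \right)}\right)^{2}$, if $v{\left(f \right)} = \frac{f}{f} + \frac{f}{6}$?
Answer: $-784$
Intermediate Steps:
$v{\left(f \right)} = 1 + \frac{f}{6}$ ($v{\left(f \right)} = 1 + f \frac{1}{6} = 1 + \frac{f}{6}$)
$- 4 \left(12 + v{\left(x{\left(6 \right)} \right)}\right)^{2} = - 4 \left(12 + \left(1 + \frac{1}{6} \cdot 6\right)\right)^{2} = - 4 \left(12 + \left(1 + 1\right)\right)^{2} = - 4 \left(12 + 2\right)^{2} = - 4 \cdot 14^{2} = \left(-4\right) 196 = -784$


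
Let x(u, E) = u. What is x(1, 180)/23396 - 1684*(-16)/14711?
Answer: 630396535/344178556 ≈ 1.8316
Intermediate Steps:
x(1, 180)/23396 - 1684*(-16)/14711 = 1/23396 - 1684*(-16)/14711 = 1*(1/23396) + 26944*(1/14711) = 1/23396 + 26944/14711 = 630396535/344178556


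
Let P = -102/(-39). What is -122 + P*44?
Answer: -90/13 ≈ -6.9231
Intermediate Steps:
P = 34/13 (P = -102*(-1/39) = 34/13 ≈ 2.6154)
-122 + P*44 = -122 + (34/13)*44 = -122 + 1496/13 = -90/13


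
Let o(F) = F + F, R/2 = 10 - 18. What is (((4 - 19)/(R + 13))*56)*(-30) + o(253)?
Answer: -7894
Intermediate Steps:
R = -16 (R = 2*(10 - 18) = 2*(-8) = -16)
o(F) = 2*F
(((4 - 19)/(R + 13))*56)*(-30) + o(253) = (((4 - 19)/(-16 + 13))*56)*(-30) + 2*253 = (-15/(-3)*56)*(-30) + 506 = (-15*(-1/3)*56)*(-30) + 506 = (5*56)*(-30) + 506 = 280*(-30) + 506 = -8400 + 506 = -7894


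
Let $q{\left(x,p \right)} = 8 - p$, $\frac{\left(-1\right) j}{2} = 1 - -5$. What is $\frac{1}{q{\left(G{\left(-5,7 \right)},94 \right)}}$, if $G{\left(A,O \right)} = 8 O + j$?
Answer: $- \frac{1}{86} \approx -0.011628$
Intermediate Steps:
$j = -12$ ($j = - 2 \left(1 - -5\right) = - 2 \left(1 + 5\right) = \left(-2\right) 6 = -12$)
$G{\left(A,O \right)} = -12 + 8 O$ ($G{\left(A,O \right)} = 8 O - 12 = -12 + 8 O$)
$\frac{1}{q{\left(G{\left(-5,7 \right)},94 \right)}} = \frac{1}{8 - 94} = \frac{1}{-86} = - \frac{1}{86}$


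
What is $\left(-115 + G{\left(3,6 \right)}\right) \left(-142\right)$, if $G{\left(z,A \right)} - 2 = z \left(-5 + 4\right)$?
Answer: $16472$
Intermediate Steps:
$G{\left(z,A \right)} = 2 - z$ ($G{\left(z,A \right)} = 2 + z \left(-5 + 4\right) = 2 + z \left(-1\right) = 2 - z$)
$\left(-115 + G{\left(3,6 \right)}\right) \left(-142\right) = \left(-115 + \left(2 - 3\right)\right) \left(-142\right) = \left(-115 - 1\right) \left(-142\right) = \left(-116\right) \left(-142\right) = 16472$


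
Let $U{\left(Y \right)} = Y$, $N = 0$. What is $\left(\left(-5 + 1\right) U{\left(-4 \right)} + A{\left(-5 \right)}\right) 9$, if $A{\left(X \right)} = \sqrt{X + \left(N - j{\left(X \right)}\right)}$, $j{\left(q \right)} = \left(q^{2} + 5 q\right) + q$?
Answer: $144$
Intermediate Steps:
$j{\left(q \right)} = q^{2} + 6 q$
$A{\left(X \right)} = \sqrt{X - X \left(6 + X\right)}$ ($A{\left(X \right)} = \sqrt{X + \left(0 - X \left(6 + X\right)\right)} = \sqrt{X - X \left(6 + X\right)}$)
$\left(\left(-5 + 1\right) U{\left(-4 \right)} + A{\left(-5 \right)}\right) 9 = \left(\left(-5 + 1\right) \left(-4\right) + \sqrt{- 5 \left(-5 - -5\right)}\right) 9 = \left(\left(-4\right) \left(-4\right) + \sqrt{- 5 \left(-5 + 5\right)}\right) 9 = \left(16 + \sqrt{\left(-5\right) 0}\right) 9 = \left(16 + \sqrt{0}\right) 9 = \left(16 + 0\right) 9 = 16 \cdot 9 = 144$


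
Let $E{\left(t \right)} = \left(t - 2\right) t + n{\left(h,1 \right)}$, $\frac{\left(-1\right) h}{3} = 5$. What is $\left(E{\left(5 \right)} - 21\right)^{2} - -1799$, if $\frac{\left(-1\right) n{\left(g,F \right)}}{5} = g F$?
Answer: $6560$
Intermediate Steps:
$h = -15$ ($h = \left(-3\right) 5 = -15$)
$n{\left(g,F \right)} = - 5 F g$ ($n{\left(g,F \right)} = - 5 g F = - 5 F g$)
$E{\left(t \right)} = 75 + t \left(-2 + t\right)$ ($E{\left(t \right)} = \left(t - 2\right) t - 5 \left(-15\right) = \left(t - 2\right) t + 75 = \left(-2 + t\right) t + 75 = t \left(-2 + t\right) + 75 = 75 + t \left(-2 + t\right)$)
$\left(E{\left(5 \right)} - 21\right)^{2} - -1799 = \left(\left(75 + 5^{2} - 10\right) - 21\right)^{2} - -1799 = \left(\left(75 + 25 - 10\right) - 21\right)^{2} + 1799 = \left(90 - 21\right)^{2} + 1799 = 69^{2} + 1799 = 4761 + 1799 = 6560$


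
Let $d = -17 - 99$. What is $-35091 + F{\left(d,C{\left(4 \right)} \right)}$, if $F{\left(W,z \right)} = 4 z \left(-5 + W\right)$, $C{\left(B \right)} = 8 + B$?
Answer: $-40899$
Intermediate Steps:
$d = -116$
$F{\left(W,z \right)} = 4 z \left(-5 + W\right)$
$-35091 + F{\left(d,C{\left(4 \right)} \right)} = -35091 + 4 \left(8 + 4\right) \left(-5 - 116\right) = -35091 + 4 \cdot 12 \left(-121\right) = -35091 - 5808 = -40899$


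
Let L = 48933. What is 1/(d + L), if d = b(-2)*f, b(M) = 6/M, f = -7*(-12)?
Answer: 1/48681 ≈ 2.0542e-5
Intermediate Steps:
f = 84
d = -252 (d = (6/(-2))*84 = (6*(-½))*84 = -3*84 = -252)
1/(d + L) = 1/(-252 + 48933) = 1/48681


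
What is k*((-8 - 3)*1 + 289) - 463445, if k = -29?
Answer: -471507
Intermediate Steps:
k*((-8 - 3)*1 + 289) - 463445 = -29*((-8 - 3)*1 + 289) - 463445 = -29*(-11*1 + 289) - 463445 = -29*(-11 + 289) - 463445 = -29*278 - 463445 = -8062 - 463445 = -471507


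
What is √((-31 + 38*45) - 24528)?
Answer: I*√22849 ≈ 151.16*I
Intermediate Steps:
√((-31 + 38*45) - 24528) = √((-31 + 1710) - 24528) = √(1679 - 24528) = √(-22849) = I*√22849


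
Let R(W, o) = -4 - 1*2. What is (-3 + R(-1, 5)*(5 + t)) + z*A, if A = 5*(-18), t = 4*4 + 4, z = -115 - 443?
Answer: 50067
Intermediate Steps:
z = -558
R(W, o) = -6 (R(W, o) = -4 - 2 = -6)
t = 20 (t = 16 + 4 = 20)
A = -90
(-3 + R(-1, 5)*(5 + t)) + z*A = (-3 - 6*(5 + 20)) - 558*(-90) = (-3 - 6*25) + 50220 = (-3 - 150) + 50220 = -153 + 50220 = 50067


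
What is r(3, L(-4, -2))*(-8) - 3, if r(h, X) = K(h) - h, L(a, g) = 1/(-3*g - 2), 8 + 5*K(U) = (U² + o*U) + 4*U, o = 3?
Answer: -71/5 ≈ -14.200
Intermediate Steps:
K(U) = -8/5 + U²/5 + 7*U/5 (K(U) = -8/5 + ((U² + 3*U) + 4*U)/5 = -8/5 + (U² + 7*U)/5 = -8/5 + (U²/5 + 7*U/5) = -8/5 + U²/5 + 7*U/5)
L(a, g) = 1/(-2 - 3*g)
r(h, X) = -8/5 + h²/5 + 2*h/5 (r(h, X) = (-8/5 + h²/5 + 7*h/5) - h = -8/5 + h²/5 + 2*h/5)
r(3, L(-4, -2))*(-8) - 3 = (-8/5 + (⅕)*3² + (⅖)*3)*(-8) - 3 = (-8/5 + (⅕)*9 + 6/5)*(-8) - 3 = (-8/5 + 9/5 + 6/5)*(-8) - 3 = (7/5)*(-8) - 3 = -56/5 - 3 = -71/5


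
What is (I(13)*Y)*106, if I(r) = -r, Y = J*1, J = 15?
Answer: -20670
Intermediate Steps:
Y = 15 (Y = 15*1 = 15)
(I(13)*Y)*106 = (-1*13*15)*106 = -13*15*106 = -195*106 = -20670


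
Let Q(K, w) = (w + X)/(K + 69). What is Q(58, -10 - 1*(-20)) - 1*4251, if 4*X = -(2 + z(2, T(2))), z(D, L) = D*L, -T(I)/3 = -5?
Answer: -539875/127 ≈ -4251.0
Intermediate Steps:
T(I) = 15 (T(I) = -3*(-5) = 15)
X = -8 (X = (-(2 + 2*15))/4 = (-(2 + 30))/4 = (-1*32)/4 = (¼)*(-32) = -8)
Q(K, w) = (-8 + w)/(69 + K) (Q(K, w) = (w - 8)/(K + 69) = (-8 + w)/(69 + K))
Q(58, -10 - 1*(-20)) - 1*4251 = (-8 + (-10 - 1*(-20)))/(69 + 58) - 1*4251 = (-8 + (-10 + 20))/127 - 4251 = (-8 + 10)/127 - 4251 = (1/127)*2 - 4251 = 2/127 - 4251 = -539875/127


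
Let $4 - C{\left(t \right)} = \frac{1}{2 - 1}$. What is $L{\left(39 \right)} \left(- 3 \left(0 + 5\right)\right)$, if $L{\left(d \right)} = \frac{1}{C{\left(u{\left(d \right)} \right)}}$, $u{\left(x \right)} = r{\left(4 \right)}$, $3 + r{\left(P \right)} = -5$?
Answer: $-5$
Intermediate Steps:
$r{\left(P \right)} = -8$ ($r{\left(P \right)} = -3 - 5 = -8$)
$u{\left(x \right)} = -8$
$C{\left(t \right)} = 3$ ($C{\left(t \right)} = 4 - \frac{1}{2 - 1} = 4 - 1^{-1} = 4 - 1 = 3$)
$L{\left(d \right)} = \frac{1}{3}$
$L{\left(39 \right)} \left(- 3 \left(0 + 5\right)\right) = \frac{\left(-3\right) \left(0 + 5\right)}{3} = \frac{\left(-3\right) 5}{3} = \frac{1}{3} \left(-15\right) = -5$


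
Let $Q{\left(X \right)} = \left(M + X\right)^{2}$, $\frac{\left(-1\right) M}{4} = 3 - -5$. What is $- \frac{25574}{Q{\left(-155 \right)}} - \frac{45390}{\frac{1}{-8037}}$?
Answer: $\frac{12756671242096}{34969} \approx 3.648 \cdot 10^{8}$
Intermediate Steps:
$M = -32$ ($M = - 4 \left(3 - -5\right) = - 4 \left(3 + 5\right) = \left(-4\right) 8 = -32$)
$Q{\left(X \right)} = \left(-32 + X\right)^{2}$
$- \frac{25574}{Q{\left(-155 \right)}} - \frac{45390}{\frac{1}{-8037}} = - \frac{25574}{\left(-32 - 155\right)^{2}} - \frac{45390}{\frac{1}{-8037}} = - \frac{25574}{\left(-187\right)^{2}} - \frac{45390}{- \frac{1}{8037}} = - \frac{25574}{34969} - -364799430 = \left(-25574\right) \frac{1}{34969} + 364799430 = - \frac{25574}{34969} + 364799430 = \frac{12756671242096}{34969}$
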